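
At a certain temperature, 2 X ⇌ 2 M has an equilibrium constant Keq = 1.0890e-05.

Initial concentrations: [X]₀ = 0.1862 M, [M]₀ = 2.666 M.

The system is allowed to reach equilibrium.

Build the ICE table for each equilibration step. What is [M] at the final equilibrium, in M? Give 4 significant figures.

Q₀ = 205 vs Keq = 1.0890e-05 ⇒ Q>K, reverse
Step 1:
                  X         M
  init       0.1862     2.666
  Δ           2.657    -2.657
  eq          2.843  0.009381
  solve Keq expr → x = -1.328; check Q = 1.0890e-05

[M]_eq = 0.009381 M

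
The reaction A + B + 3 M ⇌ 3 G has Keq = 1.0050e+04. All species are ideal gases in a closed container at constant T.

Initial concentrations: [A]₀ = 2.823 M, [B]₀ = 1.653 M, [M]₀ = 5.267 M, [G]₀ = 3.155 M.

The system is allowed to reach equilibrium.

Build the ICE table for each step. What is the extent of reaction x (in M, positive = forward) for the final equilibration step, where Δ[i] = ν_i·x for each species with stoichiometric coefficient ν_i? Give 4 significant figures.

Q₀ = 0.04606 vs Keq = 1.0050e+04 ⇒ Q<K, forward
Step 1:
                   A          B          M          G
  init         2.823      1.653      5.267      3.155
  Δ           -1.533     -1.533     -4.598      4.598
  eq            1.29     0.1202     0.6687      7.753
  solve Keq expr → x = 1.533; check Q = 1.0050e+04

x = 1.533 M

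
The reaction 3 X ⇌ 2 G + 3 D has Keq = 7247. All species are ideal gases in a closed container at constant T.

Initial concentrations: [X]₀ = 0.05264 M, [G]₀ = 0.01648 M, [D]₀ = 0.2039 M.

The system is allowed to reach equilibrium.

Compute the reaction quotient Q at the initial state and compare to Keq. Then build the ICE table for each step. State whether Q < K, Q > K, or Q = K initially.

Q₀ = 0.01578 vs Keq = 7247 ⇒ Q<K, forward
Step 1:
                  X         G         D
  init      0.05264   0.01648    0.2039
  Δ        -0.05084    0.0339   0.05084
  eq       0.001796   0.05038    0.2547
  solve Keq expr → x = 0.01695; check Q = 7247

Q₀ = 0.01578; Q < K (proceeds forward)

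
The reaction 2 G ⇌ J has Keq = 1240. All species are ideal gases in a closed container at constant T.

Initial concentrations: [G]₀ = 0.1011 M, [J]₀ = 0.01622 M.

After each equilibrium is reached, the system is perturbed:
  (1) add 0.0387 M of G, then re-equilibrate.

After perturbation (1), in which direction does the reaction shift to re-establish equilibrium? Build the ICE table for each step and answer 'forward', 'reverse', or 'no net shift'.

Direction: forward

Q₀ = 1.587 vs Keq = 1240 ⇒ Q<K, forward
Step 1:
                  G         J
  I          0.1011   0.01622
  C        -0.09396   0.04698
  E        0.007139    0.0632
  solve Keq expr → x = 0.04698; check Q = 1240
Then add 0.0387 M of G.
Step 2:
                  G         J
  I         0.04584    0.0632
  C         -0.0377   0.01885
  E        0.008135   0.08205
  solve Keq expr → x = 0.01885; check Q = 1240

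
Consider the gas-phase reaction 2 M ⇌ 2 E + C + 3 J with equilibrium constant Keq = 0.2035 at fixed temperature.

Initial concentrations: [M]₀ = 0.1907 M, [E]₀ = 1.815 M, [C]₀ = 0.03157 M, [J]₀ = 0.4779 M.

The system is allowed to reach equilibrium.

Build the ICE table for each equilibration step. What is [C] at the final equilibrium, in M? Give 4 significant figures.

[C]_eq = 0.02599 M

Q₀ = 0.3121 vs Keq = 0.2035 ⇒ Q>K, reverse
Step 1:
                    M           E           C           J
  I            0.1907       1.815     0.03157      0.4779
  C           0.01117    -0.01117   -0.005583    -0.01675
  E            0.2019       1.804     0.02599      0.4612
  solve Keq expr → x = -0.005583; check Q = 0.2035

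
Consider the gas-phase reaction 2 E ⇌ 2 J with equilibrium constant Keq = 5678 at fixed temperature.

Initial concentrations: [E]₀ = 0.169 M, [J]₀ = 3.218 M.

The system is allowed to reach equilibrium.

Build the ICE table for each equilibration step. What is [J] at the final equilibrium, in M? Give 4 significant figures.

Q₀ = 362.6 vs Keq = 5678 ⇒ Q<K, forward
Step 1:
                   E          J
  Initial      0.169      3.218
  Change     -0.1246     0.1246
  Equil      0.04436      3.343
  solve Keq expr → x = 0.06232; check Q = 5678

[J]_eq = 3.343 M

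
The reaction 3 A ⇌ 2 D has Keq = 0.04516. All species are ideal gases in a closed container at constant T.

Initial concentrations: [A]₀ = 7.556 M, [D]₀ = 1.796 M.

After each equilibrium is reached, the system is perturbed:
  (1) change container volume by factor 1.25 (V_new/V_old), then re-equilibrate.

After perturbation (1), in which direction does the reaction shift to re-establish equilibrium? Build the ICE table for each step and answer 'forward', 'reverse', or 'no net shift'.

Direction: reverse

Q₀ = 0.007477 vs Keq = 0.04516 ⇒ Q<K, forward
Step 1:
                    A           D
  init          7.556       1.796
  Δ            -1.757       1.171
  eq            5.799       2.967
  solve Keq expr → x = 0.5857; check Q = 0.04516
Then change container volume by factor 1.25 (V_new/V_old).
Step 2:
                    A           D
  init          4.639       2.374
  Δ            0.1843     -0.1229
  eq            4.823       2.251
  solve Keq expr → x = -0.06143; check Q = 0.04516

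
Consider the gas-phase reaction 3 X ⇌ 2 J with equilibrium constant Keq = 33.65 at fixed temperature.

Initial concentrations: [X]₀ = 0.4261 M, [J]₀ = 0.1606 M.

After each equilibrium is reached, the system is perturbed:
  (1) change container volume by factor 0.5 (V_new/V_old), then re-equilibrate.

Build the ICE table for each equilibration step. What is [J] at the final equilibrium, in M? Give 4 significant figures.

[J]_eq = 0.723 M

Q₀ = 0.3334 vs Keq = 33.65 ⇒ Q<K, forward
Step 1:
                    X           J
  init         0.4261      0.1606
  Δ           -0.2742      0.1828
  eq           0.1519      0.3434
  solve Keq expr → x = 0.0914; check Q = 33.65
Then change container volume by factor 0.5 (V_new/V_old).
Step 2:
                    X           J
  init         0.3038      0.6868
  Δ          -0.05428     0.03618
  eq           0.2495       0.723
  solve Keq expr → x = 0.01809; check Q = 33.65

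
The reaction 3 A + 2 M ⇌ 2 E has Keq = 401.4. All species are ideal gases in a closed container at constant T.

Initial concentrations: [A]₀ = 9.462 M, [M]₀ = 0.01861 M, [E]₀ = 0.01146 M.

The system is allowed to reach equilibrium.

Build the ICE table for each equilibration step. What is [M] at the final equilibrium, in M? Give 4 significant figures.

[M]_eq = 5.1706e-05 M

Q₀ = 4.4764e-04 vs Keq = 401.4 ⇒ Q<K, forward
Step 1:
                    A           M           E
  I             9.462     0.01861     0.01146
  C          -0.02784    -0.01856     0.01856
  E             9.434  5.1706e-05     0.03002
  solve Keq expr → x = 0.009279; check Q = 401.4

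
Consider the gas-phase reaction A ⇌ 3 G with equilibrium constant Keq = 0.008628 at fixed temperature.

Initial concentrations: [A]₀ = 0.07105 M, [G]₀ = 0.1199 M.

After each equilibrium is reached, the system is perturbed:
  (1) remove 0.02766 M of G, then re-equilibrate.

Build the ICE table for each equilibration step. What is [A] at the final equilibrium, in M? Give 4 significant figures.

Q₀ = 0.02426 vs Keq = 0.008628 ⇒ Q>K, reverse
Step 1:
                    A           G
  init        0.07105      0.1199
  Δ           0.01034    -0.03102
  eq          0.08139     0.08888
  solve Keq expr → x = -0.01034; check Q = 0.008628
Then remove 0.02766 M of G.
Step 2:
                    A           G
  init        0.08139     0.06122
  Δ         -0.008191     0.02457
  eq           0.0732      0.0858
  solve Keq expr → x = 0.008191; check Q = 0.008628

[A]_eq = 0.0732 M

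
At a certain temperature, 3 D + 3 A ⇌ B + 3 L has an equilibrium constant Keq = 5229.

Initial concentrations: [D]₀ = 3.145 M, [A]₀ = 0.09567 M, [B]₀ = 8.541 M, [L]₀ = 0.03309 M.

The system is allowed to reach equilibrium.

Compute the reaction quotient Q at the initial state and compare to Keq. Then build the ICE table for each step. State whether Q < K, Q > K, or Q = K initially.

Q₀ = 0.01136; Q < K (proceeds forward)

Q₀ = 0.01136 vs Keq = 5229 ⇒ Q<K, forward
Step 1:
                  D         A         B         L
  I           3.145   0.09567     8.541   0.03309
  C        -0.09088  -0.09088   0.03029   0.09088
  E           3.054  0.004786     8.571     0.124
  solve Keq expr → x = 0.03029; check Q = 5229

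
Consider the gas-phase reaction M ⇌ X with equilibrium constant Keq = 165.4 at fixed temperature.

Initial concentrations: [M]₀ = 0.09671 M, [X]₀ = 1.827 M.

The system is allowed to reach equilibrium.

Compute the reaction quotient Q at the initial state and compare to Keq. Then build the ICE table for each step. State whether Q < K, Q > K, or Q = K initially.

Q₀ = 18.89 vs Keq = 165.4 ⇒ Q<K, forward
Step 1:
                  M         X
  init      0.09671     1.827
  Δ        -0.08515   0.08515
  eq        0.01156     1.912
  solve Keq expr → x = 0.08515; check Q = 165.4

Q₀ = 18.89; Q < K (proceeds forward)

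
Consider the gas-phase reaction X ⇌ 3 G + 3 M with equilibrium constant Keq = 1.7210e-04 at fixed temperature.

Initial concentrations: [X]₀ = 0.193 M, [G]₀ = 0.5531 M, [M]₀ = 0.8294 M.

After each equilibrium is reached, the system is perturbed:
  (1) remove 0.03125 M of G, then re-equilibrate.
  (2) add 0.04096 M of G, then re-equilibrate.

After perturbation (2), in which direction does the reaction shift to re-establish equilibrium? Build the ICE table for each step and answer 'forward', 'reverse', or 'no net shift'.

Direction: reverse

Q₀ = 0.5002 vs Keq = 1.7210e-04 ⇒ Q>K, reverse
Step 1:
                    X           G           M
  Initial       0.193      0.5531      0.8294
  Change       0.1501     -0.4504     -0.4504
  Equil        0.3431      0.1027       0.379
  solve Keq expr → x = -0.1501; check Q = 1.7210e-04
Then remove 0.03125 M of G.
Step 2:
                    X           G           M
  Initial      0.3431     0.07149       0.379
  Change    -0.008099      0.0243      0.0243
  Equil         0.335     0.09578      0.4033
  solve Keq expr → x = 0.008099; check Q = 1.7210e-04
Then add 0.04096 M of G.
Step 3:
                    X           G           M
  Initial       0.335      0.1367      0.4033
  Change      0.01057    -0.03171    -0.03171
  Equil        0.3456       0.105      0.3716
  solve Keq expr → x = -0.01057; check Q = 1.7210e-04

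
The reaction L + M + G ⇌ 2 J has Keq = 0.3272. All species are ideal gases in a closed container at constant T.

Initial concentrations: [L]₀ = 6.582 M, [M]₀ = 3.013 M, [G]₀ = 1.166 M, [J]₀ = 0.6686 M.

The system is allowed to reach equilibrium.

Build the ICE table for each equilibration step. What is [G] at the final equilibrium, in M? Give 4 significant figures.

Q₀ = 0.01933 vs Keq = 0.3272 ⇒ Q<K, forward
Step 1:
                    L           M           G           J
  Initial       6.582       3.013       1.166      0.6686
  Change      -0.5402     -0.5402     -0.5402        1.08
  Equil         6.042       2.473      0.6258       1.749
  solve Keq expr → x = 0.5402; check Q = 0.3272

[G]_eq = 0.6258 M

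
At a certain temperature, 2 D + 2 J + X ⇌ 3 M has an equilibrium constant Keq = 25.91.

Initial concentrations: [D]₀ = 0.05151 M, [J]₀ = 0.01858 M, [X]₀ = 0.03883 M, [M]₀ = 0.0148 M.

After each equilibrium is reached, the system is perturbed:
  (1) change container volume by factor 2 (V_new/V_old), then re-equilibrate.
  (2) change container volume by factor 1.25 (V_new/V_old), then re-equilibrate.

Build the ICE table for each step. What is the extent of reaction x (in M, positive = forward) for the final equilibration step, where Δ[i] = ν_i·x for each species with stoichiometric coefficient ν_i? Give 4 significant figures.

Q₀ = 91.15 vs Keq = 25.91 ⇒ Q>K, reverse
Step 1:
                  D         J         X         M
  Initial   0.05151   0.01858   0.03883    0.0148
  Change   0.002504  0.002504  0.001252 -0.003756
  Equil     0.05401   0.02108   0.04008   0.01104
  solve Keq expr → x = -0.001252; check Q = 25.91
Then change container volume by factor 2 (V_new/V_old).
Step 2:
                  D         J         X         M
  Initial   0.02701   0.01054   0.02004  0.005522
  Change   0.001111  0.001111 5.5556e-04 -0.001667
  Equil     0.02812   0.01165    0.0206  0.003855
  solve Keq expr → x = -5.5556e-04; check Q = 25.91
Then change container volume by factor 1.25 (V_new/V_old).
Step 3:
                  D         J         X         M
  Initial   0.02249  0.009323   0.01648  0.003084
  Change  2.3727e-04 2.3727e-04 1.1864e-04 -3.5591e-04
  Equil     0.02273   0.00956    0.0166  0.002728
  solve Keq expr → x = -1.1864e-04; check Q = 25.91

x = -1.1864e-04 M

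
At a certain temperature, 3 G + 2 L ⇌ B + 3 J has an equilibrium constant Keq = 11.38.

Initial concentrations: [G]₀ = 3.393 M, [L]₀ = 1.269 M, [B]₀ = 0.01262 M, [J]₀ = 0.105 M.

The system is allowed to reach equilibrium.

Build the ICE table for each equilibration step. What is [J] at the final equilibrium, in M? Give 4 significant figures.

[J]_eq = 1.704 M

Q₀ = 2.3225e-07 vs Keq = 11.38 ⇒ Q<K, forward
Step 1:
                   G          L          B          J
  I            3.393      1.269    0.01262      0.105
  C           -1.599     -1.066     0.5331      1.599
  E            1.794     0.2028     0.5457      1.704
  solve Keq expr → x = 0.5331; check Q = 11.38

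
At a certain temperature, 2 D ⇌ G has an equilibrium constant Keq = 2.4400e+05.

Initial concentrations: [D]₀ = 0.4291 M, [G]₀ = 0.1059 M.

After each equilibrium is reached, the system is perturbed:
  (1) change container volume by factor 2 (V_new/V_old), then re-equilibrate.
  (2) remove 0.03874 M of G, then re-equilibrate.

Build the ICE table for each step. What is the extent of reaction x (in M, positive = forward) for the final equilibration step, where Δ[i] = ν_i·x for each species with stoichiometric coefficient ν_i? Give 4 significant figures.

x = 5.2366e-05 M

Q₀ = 0.5751 vs Keq = 2.4400e+05 ⇒ Q<K, forward
Step 1:
                   D          G
  init        0.4291     0.1059
  Δ           -0.428      0.214
  eq        0.001145     0.3199
  solve Keq expr → x = 0.214; check Q = 2.4400e+05
Then change container volume by factor 2 (V_new/V_old).
Step 2:
                   D          G
  init    5.7249e-04     0.1599
  Δ       2.3683e-04 -1.1842e-04
  eq      8.0932e-04     0.1598
  solve Keq expr → x = -1.1842e-04; check Q = 2.4400e+05
Then remove 0.03874 M of G.
Step 3:
                   D          G
  init    8.0932e-04     0.1211
  Δ       -1.0473e-04 5.2366e-05
  eq      7.0459e-04     0.1211
  solve Keq expr → x = 5.2366e-05; check Q = 2.4400e+05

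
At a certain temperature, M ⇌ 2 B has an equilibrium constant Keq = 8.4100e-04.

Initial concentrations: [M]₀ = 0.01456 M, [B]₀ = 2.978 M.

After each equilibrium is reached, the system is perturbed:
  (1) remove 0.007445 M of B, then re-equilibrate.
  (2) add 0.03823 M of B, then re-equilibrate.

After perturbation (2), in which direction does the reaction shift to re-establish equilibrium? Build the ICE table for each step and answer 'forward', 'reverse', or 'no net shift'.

Direction: reverse

Q₀ = 609.1 vs Keq = 8.4100e-04 ⇒ Q>K, reverse
Step 1:
                   M          B
  Initial    0.01456      2.978
  Change       1.471     -2.943
  Equil        1.486    0.03535
  solve Keq expr → x = -1.471; check Q = 8.4100e-04
Then remove 0.007445 M of B.
Step 2:
                   M          B
  Initial      1.486    0.02791
  Change     -0.0037   0.007401
  Equil        1.482    0.03531
  solve Keq expr → x = 0.0037; check Q = 8.4100e-04
Then add 0.03823 M of B.
Step 3:
                   M          B
  Initial      1.482    0.07354
  Change       0.019     -0.038
  Equil        1.501    0.03553
  solve Keq expr → x = -0.019; check Q = 8.4100e-04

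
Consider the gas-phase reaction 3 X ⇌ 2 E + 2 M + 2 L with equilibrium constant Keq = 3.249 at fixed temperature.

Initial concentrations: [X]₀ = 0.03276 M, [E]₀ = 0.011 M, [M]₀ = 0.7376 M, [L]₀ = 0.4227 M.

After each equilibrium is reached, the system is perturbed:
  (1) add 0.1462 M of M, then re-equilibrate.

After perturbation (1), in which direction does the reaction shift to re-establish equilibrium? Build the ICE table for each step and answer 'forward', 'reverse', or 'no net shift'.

Q₀ = 0.3345 vs Keq = 3.249 ⇒ Q<K, forward
Step 1:
                  X         E         M         L
  Initial   0.03276     0.011    0.7376    0.4227
  Change   -0.01086  0.007241  0.007241  0.007241
  Equil      0.0219   0.01824    0.7448    0.4299
  solve Keq expr → x = 0.00362; check Q = 3.249
Then add 0.1462 M of M.
Step 2:
                  X         E         M         L
  Initial    0.0219   0.01824     0.891    0.4299
  Change   0.001691 -0.001127 -0.001127 -0.001127
  Equil     0.02359   0.01711    0.8899    0.4288
  solve Keq expr → x = -5.6354e-04; check Q = 3.249

Direction: reverse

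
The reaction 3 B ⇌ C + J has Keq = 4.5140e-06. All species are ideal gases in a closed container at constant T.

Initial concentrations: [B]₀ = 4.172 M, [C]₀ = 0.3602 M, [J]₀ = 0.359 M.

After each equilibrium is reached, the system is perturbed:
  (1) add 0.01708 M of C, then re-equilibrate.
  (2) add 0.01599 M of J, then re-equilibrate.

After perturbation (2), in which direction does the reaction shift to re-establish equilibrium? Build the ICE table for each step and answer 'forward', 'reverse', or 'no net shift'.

Q₀ = 0.001781 vs Keq = 4.5140e-06 ⇒ Q>K, reverse
Step 1:
                  B         C         J
  I           4.172    0.3602     0.359
  C           1.004   -0.3346   -0.3346
  E           5.176   0.02562   0.02442
  solve Keq expr → x = -0.3346; check Q = 4.5140e-06
Then add 0.01708 M of C.
Step 2:
                  B         C         J
  I           5.176    0.0427   0.02442
  C         0.02037 -0.006791 -0.006791
  E           5.196   0.03591   0.01763
  solve Keq expr → x = -0.006791; check Q = 4.5140e-06
Then add 0.01599 M of J.
Step 3:
                  B         C         J
  I           5.196   0.03591   0.03362
  C         0.02812 -0.009373 -0.009373
  E           5.224   0.02654   0.02425
  solve Keq expr → x = -0.009373; check Q = 4.5140e-06

Direction: reverse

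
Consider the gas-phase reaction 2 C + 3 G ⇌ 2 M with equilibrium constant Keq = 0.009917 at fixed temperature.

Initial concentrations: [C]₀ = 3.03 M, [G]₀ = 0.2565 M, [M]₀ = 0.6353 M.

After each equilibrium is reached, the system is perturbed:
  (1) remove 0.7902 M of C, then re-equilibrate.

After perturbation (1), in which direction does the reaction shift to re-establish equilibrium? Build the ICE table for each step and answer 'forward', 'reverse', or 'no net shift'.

Direction: reverse

Q₀ = 2.605 vs Keq = 0.009917 ⇒ Q>K, reverse
Step 1:
                   C          G          M
  init          3.03     0.2565     0.6353
  Δ           0.3801     0.5701    -0.3801
  eq            3.41     0.8266     0.2552
  solve Keq expr → x = -0.19; check Q = 0.009917
Then remove 0.7902 M of C.
Step 2:
                   C          G          M
  init          2.62     0.8266     0.2552
  Δ           0.0364     0.0546    -0.0364
  eq           2.656     0.8812     0.2188
  solve Keq expr → x = -0.0182; check Q = 0.009917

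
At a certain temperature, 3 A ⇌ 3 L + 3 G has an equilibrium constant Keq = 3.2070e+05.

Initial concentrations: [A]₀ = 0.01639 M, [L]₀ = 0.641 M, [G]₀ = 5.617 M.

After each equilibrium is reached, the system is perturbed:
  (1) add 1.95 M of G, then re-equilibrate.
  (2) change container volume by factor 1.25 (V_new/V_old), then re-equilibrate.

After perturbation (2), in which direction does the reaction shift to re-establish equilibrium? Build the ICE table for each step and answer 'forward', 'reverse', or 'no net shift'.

Direction: forward

Q₀ = 1.0601e+07 vs Keq = 3.2070e+05 ⇒ Q>K, reverse
Step 1:
                   A          L          G
  Initial    0.01639      0.641      5.617
  Change     0.03319   -0.03319   -0.03319
  Equil      0.04958     0.6078      5.584
  solve Keq expr → x = -0.01106; check Q = 3.2070e+05
Then add 1.95 M of G.
Step 2:
                   A          L          G
  Initial    0.04958     0.6078      7.534
  Change     0.01548   -0.01548   -0.01548
  Equil      0.06506     0.5923      7.518
  solve Keq expr → x = -0.005159; check Q = 3.2070e+05
Then change container volume by factor 1.25 (V_new/V_old).
Step 3:
                   A          L          G
  Initial    0.05205     0.4739      6.015
  Change   -0.009507   0.009507   0.009507
  Equil      0.04254     0.4834      6.024
  solve Keq expr → x = 0.003169; check Q = 3.2070e+05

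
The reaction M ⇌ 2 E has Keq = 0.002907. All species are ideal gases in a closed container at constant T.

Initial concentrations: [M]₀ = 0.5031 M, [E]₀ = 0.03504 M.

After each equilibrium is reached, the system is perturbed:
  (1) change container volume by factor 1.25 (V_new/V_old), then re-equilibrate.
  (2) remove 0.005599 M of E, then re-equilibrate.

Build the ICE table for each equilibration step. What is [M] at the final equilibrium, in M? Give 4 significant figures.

Q₀ = 0.00244 vs Keq = 0.002907 ⇒ Q<K, forward
Step 1:
                  M         E
  Initial    0.5031   0.03504
  Change  -0.001572  0.003143
  Equil      0.5015   0.03818
  solve Keq expr → x = 0.001572; check Q = 0.002907
Then change container volume by factor 1.25 (V_new/V_old).
Step 2:
                  M         E
  Initial    0.4012   0.03055
  Change  -0.001765   0.00353
  Equil      0.3995   0.03408
  solve Keq expr → x = 0.001765; check Q = 0.002907
Then remove 0.005599 M of E.
Step 3:
                  M         E
  Initial    0.3995   0.02848
  Change  -0.002741  0.005482
  Equil      0.3967   0.03396
  solve Keq expr → x = 0.002741; check Q = 0.002907

[M]_eq = 0.3967 M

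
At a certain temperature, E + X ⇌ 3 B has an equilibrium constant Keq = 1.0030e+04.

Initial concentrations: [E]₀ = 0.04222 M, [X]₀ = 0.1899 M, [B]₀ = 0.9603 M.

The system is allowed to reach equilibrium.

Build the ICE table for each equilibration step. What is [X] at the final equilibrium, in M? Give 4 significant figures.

[X]_eq = 0.1485 M

Q₀ = 110.5 vs Keq = 1.0030e+04 ⇒ Q<K, forward
Step 1:
                  E         X         B
  I         0.04222    0.1899    0.9603
  C        -0.04136  -0.04136    0.1241
  E       8.5591e-04    0.1485     1.084
  solve Keq expr → x = 0.04136; check Q = 1.0030e+04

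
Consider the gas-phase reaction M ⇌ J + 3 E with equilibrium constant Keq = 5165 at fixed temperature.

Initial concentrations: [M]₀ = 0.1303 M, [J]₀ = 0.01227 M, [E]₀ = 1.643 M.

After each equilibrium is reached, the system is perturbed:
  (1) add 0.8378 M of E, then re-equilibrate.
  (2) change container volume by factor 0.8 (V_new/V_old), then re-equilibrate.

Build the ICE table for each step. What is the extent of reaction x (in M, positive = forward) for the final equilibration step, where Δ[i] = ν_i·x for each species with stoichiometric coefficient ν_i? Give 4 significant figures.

x = -7.6384e-04 M

Q₀ = 0.4177 vs Keq = 5165 ⇒ Q<K, forward
Step 1:
                  M         J         E
  init       0.1303   0.01227     1.643
  Δ         -0.1301    0.1301    0.3902
  eq      2.3163e-04    0.1423     2.033
  solve Keq expr → x = 0.1301; check Q = 5165
Then add 0.8378 M of E.
Step 2:
                  M         J         E
  init    2.3163e-04    0.1423     2.871
  Δ       4.1776e-04 -4.1776e-04 -0.001253
  eq      6.4939e-04    0.1419      2.87
  solve Keq expr → x = -4.1776e-04; check Q = 5165
Then change container volume by factor 0.8 (V_new/V_old).
Step 3:
                  M         J         E
  init    8.1174e-04    0.1774     3.587
  Δ       7.6384e-04 -7.6384e-04 -0.002292
  eq       0.001576    0.1766     3.585
  solve Keq expr → x = -7.6384e-04; check Q = 5165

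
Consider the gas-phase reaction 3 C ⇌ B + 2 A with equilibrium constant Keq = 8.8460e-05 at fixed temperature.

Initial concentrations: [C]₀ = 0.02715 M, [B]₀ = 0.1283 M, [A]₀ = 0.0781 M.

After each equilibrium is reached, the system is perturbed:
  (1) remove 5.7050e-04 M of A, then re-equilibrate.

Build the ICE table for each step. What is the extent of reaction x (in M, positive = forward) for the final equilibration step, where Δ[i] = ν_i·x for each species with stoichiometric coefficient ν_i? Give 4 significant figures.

Q₀ = 39.1 vs Keq = 8.8460e-05 ⇒ Q>K, reverse
Step 1:
                   C          B          A
  init       0.02715     0.1283     0.0781
  Δ           0.1146   -0.03821   -0.07643
  eq          0.1418    0.09009   0.001673
  solve Keq expr → x = -0.03821; check Q = 8.8460e-05
Then remove 5.7050e-04 M of A.
Step 2:
                   C          B          A
  init        0.1418    0.09009   0.001103
  Δ       -8.2994e-04 2.7665e-04 5.5329e-04
  eq           0.141    0.09036   0.001656
  solve Keq expr → x = 2.7665e-04; check Q = 8.8460e-05

x = 2.7665e-04 M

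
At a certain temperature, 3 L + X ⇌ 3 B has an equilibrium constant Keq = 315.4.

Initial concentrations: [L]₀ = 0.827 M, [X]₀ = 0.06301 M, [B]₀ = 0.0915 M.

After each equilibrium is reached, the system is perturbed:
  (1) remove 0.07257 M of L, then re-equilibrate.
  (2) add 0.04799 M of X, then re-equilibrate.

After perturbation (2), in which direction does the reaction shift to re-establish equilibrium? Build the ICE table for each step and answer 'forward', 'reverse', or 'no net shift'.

Q₀ = 0.02149 vs Keq = 315.4 ⇒ Q<K, forward
Step 1:
                  L         X         B
  I           0.827   0.06301    0.0915
  C         -0.1882  -0.06274    0.1882
  E          0.6388 2.6627e-04    0.2797
  solve Keq expr → x = 0.06274; check Q = 315.4
Then remove 0.07257 M of L.
Step 2:
                  L         X         B
  I          0.5662 2.6627e-04    0.2797
  C       3.4194e-04 1.1398e-04 -3.4194e-04
  E          0.5665 3.8025e-04    0.2794
  solve Keq expr → x = -1.1398e-04; check Q = 315.4
Then add 0.04799 M of X.
Step 3:
                  L         X         B
  I          0.5665   0.04837    0.2794
  C         -0.1365   -0.0455    0.1365
  E            0.43  0.002868    0.4159
  solve Keq expr → x = 0.0455; check Q = 315.4

Direction: forward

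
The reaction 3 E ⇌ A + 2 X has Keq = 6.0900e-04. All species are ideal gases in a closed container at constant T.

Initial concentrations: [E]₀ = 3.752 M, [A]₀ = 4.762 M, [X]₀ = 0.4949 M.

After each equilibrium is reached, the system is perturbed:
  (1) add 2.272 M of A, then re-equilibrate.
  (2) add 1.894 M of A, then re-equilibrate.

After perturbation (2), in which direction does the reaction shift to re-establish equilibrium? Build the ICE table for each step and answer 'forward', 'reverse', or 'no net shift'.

Direction: reverse

Q₀ = 0.02208 vs Keq = 6.0900e-04 ⇒ Q>K, reverse
Step 1:
                  E         A         X
  init        3.752     4.762    0.4949
  Δ          0.5859   -0.1953   -0.3906
  eq          4.338     4.567    0.1043
  solve Keq expr → x = -0.1953; check Q = 6.0900e-04
Then add 2.272 M of A.
Step 2:
                  E         A         X
  init        4.338     6.839    0.1043
  Δ         0.02732 -0.009105  -0.01821
  eq          4.365      6.83   0.08612
  solve Keq expr → x = -0.009105; check Q = 6.0900e-04
Then add 1.894 M of A.
Step 3:
                  E         A         X
  init        4.365     8.724   0.08612
  Δ         0.01429 -0.004763 -0.009525
  eq          4.379     8.719    0.0766
  solve Keq expr → x = -0.004763; check Q = 6.0900e-04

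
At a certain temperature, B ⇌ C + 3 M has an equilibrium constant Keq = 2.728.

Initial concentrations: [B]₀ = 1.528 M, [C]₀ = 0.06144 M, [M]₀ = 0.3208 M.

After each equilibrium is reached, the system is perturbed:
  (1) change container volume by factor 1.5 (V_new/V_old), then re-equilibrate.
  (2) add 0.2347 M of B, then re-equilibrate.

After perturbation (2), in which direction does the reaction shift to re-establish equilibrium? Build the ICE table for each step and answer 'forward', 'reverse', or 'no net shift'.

Q₀ = 0.001327 vs Keq = 2.728 ⇒ Q<K, forward
Step 1:
                   B          C          M
  init         1.528    0.06144     0.3208
  Δ          -0.4758     0.4758      1.427
  eq           1.052     0.5372      1.748
  solve Keq expr → x = 0.4758; check Q = 2.728
Then change container volume by factor 1.5 (V_new/V_old).
Step 2:
                   B          C          M
  init        0.7015     0.3582      1.165
  Δ          -0.1131     0.1131     0.3392
  eq          0.5884     0.4712      1.505
  solve Keq expr → x = 0.1131; check Q = 2.728
Then add 0.2347 M of B.
Step 3:
                   B          C          M
  init        0.8231     0.4712      1.505
  Δ         -0.03706    0.03706     0.1112
  eq           0.786     0.5083      1.616
  solve Keq expr → x = 0.03706; check Q = 2.728

Direction: forward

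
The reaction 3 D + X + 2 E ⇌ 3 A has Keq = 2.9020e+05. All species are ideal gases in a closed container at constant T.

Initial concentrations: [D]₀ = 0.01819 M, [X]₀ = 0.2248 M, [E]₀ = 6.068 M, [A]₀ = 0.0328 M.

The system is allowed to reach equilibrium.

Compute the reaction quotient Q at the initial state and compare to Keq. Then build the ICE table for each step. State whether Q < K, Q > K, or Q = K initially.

Q₀ = 0.7083 vs Keq = 2.9020e+05 ⇒ Q<K, forward
Step 1:
                    D           X           E           A
  I           0.01819      0.2248       6.068      0.0328
  C          -0.01781   -0.005936    -0.01187     0.01781
  E        3.8177e-04      0.2189       6.056     0.05061
  solve Keq expr → x = 0.005936; check Q = 2.9020e+05

Q₀ = 0.7083; Q < K (proceeds forward)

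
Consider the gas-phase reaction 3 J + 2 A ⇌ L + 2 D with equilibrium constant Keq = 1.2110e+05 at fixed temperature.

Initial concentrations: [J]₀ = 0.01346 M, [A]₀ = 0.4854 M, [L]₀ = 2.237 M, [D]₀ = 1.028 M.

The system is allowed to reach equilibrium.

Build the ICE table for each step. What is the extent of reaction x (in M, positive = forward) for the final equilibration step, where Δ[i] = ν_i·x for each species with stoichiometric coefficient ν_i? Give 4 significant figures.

x = -0.009484 M

Q₀ = 4.1145e+06 vs Keq = 1.2110e+05 ⇒ Q>K, reverse
Step 1:
                   J          A          L          D
  init       0.01346     0.4854      2.237      1.028
  Δ          0.02845    0.01897  -0.009484   -0.01897
  eq         0.04191     0.5044      2.228      1.009
  solve Keq expr → x = -0.009484; check Q = 1.2110e+05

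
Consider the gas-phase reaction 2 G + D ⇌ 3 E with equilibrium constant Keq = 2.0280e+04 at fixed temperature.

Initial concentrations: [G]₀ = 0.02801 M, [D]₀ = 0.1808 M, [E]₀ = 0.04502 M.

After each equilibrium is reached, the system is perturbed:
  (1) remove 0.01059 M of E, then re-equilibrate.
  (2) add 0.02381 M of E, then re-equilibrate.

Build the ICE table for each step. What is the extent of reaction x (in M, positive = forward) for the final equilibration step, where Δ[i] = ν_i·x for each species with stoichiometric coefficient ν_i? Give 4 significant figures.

x = -8.9699e-05 M

Q₀ = 0.6433 vs Keq = 2.0280e+04 ⇒ Q<K, forward
Step 1:
                    G           D           E
  Initial     0.02801      0.1808     0.04502
  Change     -0.02757    -0.01379     0.04136
  Equil    4.3623e-04       0.167     0.08638
  solve Keq expr → x = 0.01379; check Q = 2.0280e+04
Then remove 0.01059 M of E.
Step 2:
                    G           D           E
  Initial  4.3623e-04       0.167     0.07579
  Change  -7.6850e-05 -3.8425e-05  1.1527e-04
  Equil    3.5938e-04       0.167     0.07591
  solve Keq expr → x = 3.8425e-05; check Q = 2.0280e+04
Then add 0.02381 M of E.
Step 3:
                    G           D           E
  Initial  3.5938e-04       0.167     0.09972
  Change   1.7940e-04  8.9699e-05 -2.6910e-04
  Equil    5.3878e-04      0.1671     0.09945
  solve Keq expr → x = -8.9699e-05; check Q = 2.0280e+04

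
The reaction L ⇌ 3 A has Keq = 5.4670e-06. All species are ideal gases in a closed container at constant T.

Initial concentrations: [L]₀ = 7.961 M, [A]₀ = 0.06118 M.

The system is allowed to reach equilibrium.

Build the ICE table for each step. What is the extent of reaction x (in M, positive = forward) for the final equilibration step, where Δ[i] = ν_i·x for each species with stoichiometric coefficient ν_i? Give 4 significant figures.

Q₀ = 2.8765e-05 vs Keq = 5.4670e-06 ⇒ Q>K, reverse
Step 1:
                    L           A
  init          7.961     0.06118
  Δ          0.008664    -0.02599
  eq             7.97     0.03519
  solve Keq expr → x = -0.008664; check Q = 5.4670e-06

x = -0.008664 M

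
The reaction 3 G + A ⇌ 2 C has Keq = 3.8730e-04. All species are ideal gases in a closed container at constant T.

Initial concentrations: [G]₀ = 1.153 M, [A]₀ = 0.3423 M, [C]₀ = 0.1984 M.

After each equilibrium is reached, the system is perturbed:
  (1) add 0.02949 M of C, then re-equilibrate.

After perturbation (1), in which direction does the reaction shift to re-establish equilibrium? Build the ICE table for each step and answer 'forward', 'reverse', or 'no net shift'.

Direction: reverse

Q₀ = 0.07502 vs Keq = 3.8730e-04 ⇒ Q>K, reverse
Step 1:
                  G         A         C
  Initial     1.153    0.3423    0.1984
  Change     0.2649    0.0883   -0.1766
  Equil       1.418    0.4306    0.0218
  solve Keq expr → x = -0.0883; check Q = 3.8730e-04
Then add 0.02949 M of C.
Step 2:
                  G         A         C
  Initial     1.418    0.4306   0.05129
  Change    0.04221   0.01407  -0.02814
  Equil        1.46    0.4447   0.02315
  solve Keq expr → x = -0.01407; check Q = 3.8730e-04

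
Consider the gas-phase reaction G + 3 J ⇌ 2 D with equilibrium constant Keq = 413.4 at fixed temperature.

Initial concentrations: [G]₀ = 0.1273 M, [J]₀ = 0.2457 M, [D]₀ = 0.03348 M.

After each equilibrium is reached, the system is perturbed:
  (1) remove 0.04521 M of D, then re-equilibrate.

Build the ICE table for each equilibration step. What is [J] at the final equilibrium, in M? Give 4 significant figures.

[J]_eq = 0.07219 M

Q₀ = 0.5936 vs Keq = 413.4 ⇒ Q<K, forward
Step 1:
                    G           J           D
  I            0.1273      0.2457     0.03348
  C           -0.0532     -0.1596      0.1064
  E            0.0741     0.08611      0.1399
  solve Keq expr → x = 0.0532; check Q = 413.4
Then remove 0.04521 M of D.
Step 2:
                    G           J           D
  I            0.0741     0.08611     0.09466
  C         -0.004641    -0.01392    0.009282
  E           0.06946     0.07219      0.1039
  solve Keq expr → x = 0.004641; check Q = 413.4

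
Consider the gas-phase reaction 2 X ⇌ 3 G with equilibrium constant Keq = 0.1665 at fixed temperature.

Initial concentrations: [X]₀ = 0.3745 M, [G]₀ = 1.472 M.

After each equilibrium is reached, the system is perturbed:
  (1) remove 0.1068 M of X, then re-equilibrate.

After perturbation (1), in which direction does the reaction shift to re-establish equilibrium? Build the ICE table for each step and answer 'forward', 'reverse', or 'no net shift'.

Direction: reverse

Q₀ = 22.74 vs Keq = 0.1665 ⇒ Q>K, reverse
Step 1:
                  X         G
  Initial    0.3745     1.472
  Change     0.6167   -0.9251
  Equil      0.9912    0.5469
  solve Keq expr → x = -0.3084; check Q = 0.1665
Then remove 0.1068 M of X.
Step 2:
                  X         G
  Initial    0.8844    0.5469
  Change    0.02128  -0.03193
  Equil      0.9057     0.515
  solve Keq expr → x = -0.01064; check Q = 0.1665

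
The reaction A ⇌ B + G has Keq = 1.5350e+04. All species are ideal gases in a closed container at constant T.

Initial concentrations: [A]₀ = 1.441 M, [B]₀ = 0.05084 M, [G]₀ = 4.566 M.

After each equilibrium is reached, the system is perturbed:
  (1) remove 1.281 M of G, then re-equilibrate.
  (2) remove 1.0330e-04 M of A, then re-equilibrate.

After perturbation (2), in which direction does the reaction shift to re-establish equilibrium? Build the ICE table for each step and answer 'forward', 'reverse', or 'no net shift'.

Direction: reverse

Q₀ = 0.1611 vs Keq = 1.5350e+04 ⇒ Q<K, forward
Step 1:
                    A           B           G
  init          1.441     0.05084       4.566
  Δ             -1.44        1.44        1.44
  eq       5.8352e-04       1.491       6.006
  solve Keq expr → x = 1.44; check Q = 1.5350e+04
Then remove 1.281 M of G.
Step 2:
                    A           B           G
  init     5.8352e-04       1.491       4.725
  Δ       -1.2440e-04  1.2440e-04  1.2440e-04
  eq       4.5913e-04       1.491       4.726
  solve Keq expr → x = 1.2440e-04; check Q = 1.5350e+04
Then remove 1.0330e-04 M of A.
Step 3:
                    A           B           G
  init     3.5583e-04       1.491       4.726
  Δ        1.0326e-04 -1.0326e-04 -1.0326e-04
  eq       4.5908e-04       1.491       4.725
  solve Keq expr → x = -1.0326e-04; check Q = 1.5350e+04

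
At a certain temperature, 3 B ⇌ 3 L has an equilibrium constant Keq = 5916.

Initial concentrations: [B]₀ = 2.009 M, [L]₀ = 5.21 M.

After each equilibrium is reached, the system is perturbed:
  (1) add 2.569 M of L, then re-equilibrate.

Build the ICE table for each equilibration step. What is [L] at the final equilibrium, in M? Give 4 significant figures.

Q₀ = 17.44 vs Keq = 5916 ⇒ Q<K, forward
Step 1:
                   B          L
  I            2.009       5.21
  C           -1.631      1.631
  E           0.3782      6.841
  solve Keq expr → x = 0.5436; check Q = 5916
Then add 2.569 M of L.
Step 2:
                   B          L
  I           0.3782       9.41
  C           0.1346    -0.1346
  E           0.5128      9.275
  solve Keq expr → x = -0.04487; check Q = 5916

[L]_eq = 9.275 M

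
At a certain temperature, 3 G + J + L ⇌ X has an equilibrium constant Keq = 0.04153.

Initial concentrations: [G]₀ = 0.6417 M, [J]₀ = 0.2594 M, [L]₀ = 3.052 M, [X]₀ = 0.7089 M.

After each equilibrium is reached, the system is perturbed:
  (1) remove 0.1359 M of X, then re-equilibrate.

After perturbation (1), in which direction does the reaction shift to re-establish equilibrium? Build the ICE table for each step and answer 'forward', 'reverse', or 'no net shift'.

Q₀ = 3.389 vs Keq = 0.04153 ⇒ Q>K, reverse
Step 1:
                  G         J         L         X
  I          0.6417    0.2594     3.052    0.7089
  C           1.005    0.3351    0.3351   -0.3351
  E           1.647    0.5945     3.387    0.3738
  solve Keq expr → x = -0.3351; check Q = 0.04153
Then remove 0.1359 M of X.
Step 2:
                  G         J         L         X
  I           1.647    0.5945     3.387    0.2379
  C         -0.1169  -0.03897  -0.03897   0.03897
  E            1.53    0.5556     3.348    0.2768
  solve Keq expr → x = 0.03897; check Q = 0.04153

Direction: forward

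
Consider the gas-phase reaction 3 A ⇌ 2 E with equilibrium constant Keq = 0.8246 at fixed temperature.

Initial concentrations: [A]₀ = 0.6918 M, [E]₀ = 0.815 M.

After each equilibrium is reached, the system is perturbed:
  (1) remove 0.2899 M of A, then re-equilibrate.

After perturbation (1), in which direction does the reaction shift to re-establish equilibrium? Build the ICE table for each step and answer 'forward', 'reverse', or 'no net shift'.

Q₀ = 2.006 vs Keq = 0.8246 ⇒ Q>K, reverse
Step 1:
                  A         E
  I          0.6918     0.815
  C          0.1571   -0.1047
  E          0.8489    0.7103
  solve Keq expr → x = -0.05237; check Q = 0.8246
Then remove 0.2899 M of A.
Step 2:
                  A         E
  I           0.559    0.7103
  C          0.1873   -0.1248
  E          0.7463    0.5854
  solve Keq expr → x = -0.06242; check Q = 0.8246

Direction: reverse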